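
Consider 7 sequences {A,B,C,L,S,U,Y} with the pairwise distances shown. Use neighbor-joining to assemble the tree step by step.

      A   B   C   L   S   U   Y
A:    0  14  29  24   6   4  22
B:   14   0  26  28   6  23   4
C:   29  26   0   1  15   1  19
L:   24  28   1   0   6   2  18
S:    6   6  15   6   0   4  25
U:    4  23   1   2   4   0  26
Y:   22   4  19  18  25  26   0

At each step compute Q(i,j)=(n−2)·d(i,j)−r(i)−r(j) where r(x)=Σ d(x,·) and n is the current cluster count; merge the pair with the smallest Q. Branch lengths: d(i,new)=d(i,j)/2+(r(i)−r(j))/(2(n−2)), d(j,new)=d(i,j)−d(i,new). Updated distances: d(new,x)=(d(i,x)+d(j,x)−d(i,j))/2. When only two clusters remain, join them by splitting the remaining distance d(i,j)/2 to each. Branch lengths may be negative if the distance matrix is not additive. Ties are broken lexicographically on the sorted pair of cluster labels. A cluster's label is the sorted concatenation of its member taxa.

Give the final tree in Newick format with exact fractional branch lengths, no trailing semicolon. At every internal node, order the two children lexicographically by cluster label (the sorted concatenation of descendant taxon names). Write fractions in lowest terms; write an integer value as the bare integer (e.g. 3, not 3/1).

1. join B+Y (d=4, Q=-195) ⇒ BY; edges |B|=7/10, |Y|=33/10
  updated: d(A,BY)=16, d(BY,C)=41/2, d(BY,L)=21, d(BY,S)=27/2, d(BY,U)=45/2
2. join C+L (d=1, Q=-233/2) ⇒ CL; edges |C|=33/16, |L|=-17/16
  updated: d(A,CL)=26, d(BY,CL)=81/4, d(CL,S)=10, d(CL,U)=1
3. join CL+U (d=1, Q=-343/4) ⇒ CLU; edges |CL|=115/24, |U|=-91/24
  updated: d(A,CLU)=29/2, d(BY,CLU)=167/8, d(CLU,S)=13/2
4. join A+BY (d=16, Q=-439/8) ⇒ ABY; edges |A|=145/32, |BY|=367/32
  updated: d(ABY,CLU)=155/16, d(ABY,S)=7/4
5. join ABY+CLU (d=155/16, Q=-287/16) ⇒ ABCLUY; edges |ABY|=79/32, |CLU|=231/32
  updated: d(ABCLUY,S)=-23/32
6. join ABCLUY+S (d=-23/32) ⇒ ABCLSUY; edges |ABCLUY|=-23/64, |S|=-23/64
final tree: (((A:145/32,(B:7/10,Y:33/10):367/32):79/32,((C:33/16,L:-17/16):115/24,U:-91/24):231/32):-23/64,S:-23/64)
total length: 991/32

(((A:145/32,(B:7/10,Y:33/10):367/32):79/32,((C:33/16,L:-17/16):115/24,U:-91/24):231/32):-23/64,S:-23/64)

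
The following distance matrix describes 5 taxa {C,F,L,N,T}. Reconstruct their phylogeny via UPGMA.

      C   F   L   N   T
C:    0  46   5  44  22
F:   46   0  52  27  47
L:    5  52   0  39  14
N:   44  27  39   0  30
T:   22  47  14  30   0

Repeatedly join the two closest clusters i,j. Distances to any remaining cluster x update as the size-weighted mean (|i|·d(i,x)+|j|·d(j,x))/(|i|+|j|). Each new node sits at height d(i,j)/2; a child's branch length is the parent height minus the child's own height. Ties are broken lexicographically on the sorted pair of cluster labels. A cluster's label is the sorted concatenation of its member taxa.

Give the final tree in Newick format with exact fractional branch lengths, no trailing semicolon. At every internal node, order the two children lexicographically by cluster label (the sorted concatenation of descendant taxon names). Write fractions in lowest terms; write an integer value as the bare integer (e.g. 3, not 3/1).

(((C:5/2,L:5/2):13/2,T:9):25/2,(F:27/2,N:27/2):8)

iteration 1: select C,L (d=5); attach at lengths (5/2, 5/2); label the merged cluster CL
  updated: d(CL,F)=49, d(CL,N)=83/2, d(CL,T)=18
iteration 2: select CL,T (d=18); attach at lengths (13/2, 9); label the merged cluster CLT
  updated: d(CLT,F)=145/3, d(CLT,N)=113/3
iteration 3: select F,N (d=27); attach at lengths (27/2, 27/2); label the merged cluster FN
  updated: d(CLT,FN)=43
iteration 4: select CLT,FN (d=43); attach at lengths (25/2, 8); label the merged cluster CFLNT
final tree: (((C:5/2,L:5/2):13/2,T:9):25/2,(F:27/2,N:27/2):8)
total length: 68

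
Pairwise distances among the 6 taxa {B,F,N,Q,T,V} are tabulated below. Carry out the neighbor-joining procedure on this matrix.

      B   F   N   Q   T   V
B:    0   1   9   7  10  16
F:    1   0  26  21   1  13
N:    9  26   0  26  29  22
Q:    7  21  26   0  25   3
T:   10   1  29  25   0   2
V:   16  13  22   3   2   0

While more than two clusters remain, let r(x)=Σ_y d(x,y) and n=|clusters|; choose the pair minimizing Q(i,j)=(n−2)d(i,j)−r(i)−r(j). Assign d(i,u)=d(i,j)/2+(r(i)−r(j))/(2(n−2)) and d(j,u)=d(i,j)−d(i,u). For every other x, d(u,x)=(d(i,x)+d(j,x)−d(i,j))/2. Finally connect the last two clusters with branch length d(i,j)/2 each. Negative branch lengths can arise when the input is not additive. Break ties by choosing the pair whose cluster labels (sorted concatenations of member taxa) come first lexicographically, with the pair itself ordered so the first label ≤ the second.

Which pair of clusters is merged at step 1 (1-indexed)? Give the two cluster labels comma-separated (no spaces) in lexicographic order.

iteration 1: select Q,V (d=3, Q=-126); attach at lengths (19/4, -7/4); label the merged cluster QV
  updated: d(B,QV)=10, d(F,QV)=31/2, d(N,QV)=45/2, d(QV,T)=12
iteration 2: select F,T (d=1, Q=-185/2); attach at lengths (-11/12, 23/12); label the merged cluster FT
  updated: d(B,FT)=5, d(FT,N)=27, d(FT,QV)=53/4
iteration 3: select B,N (d=9, Q=-129/2); attach at lengths (-33/8, 105/8); label the merged cluster BN
  updated: d(BN,FT)=23/2, d(BN,QV)=47/4
iteration 4: select BN,FT (d=23/2, Q=-73/2); attach at lengths (5, 13/2); label the merged cluster BFNT
  updated: d(BFNT,QV)=27/4
iteration 5: select BFNT,QV (d=27/4); attach at lengths (27/8, 27/8); label the merged cluster BFNQTV
final tree: (((B:-33/8,N:105/8):5,(F:-11/12,T:23/12):13/2):27/8,(Q:19/4,V:-7/4):27/8)
total length: 125/4

Q,V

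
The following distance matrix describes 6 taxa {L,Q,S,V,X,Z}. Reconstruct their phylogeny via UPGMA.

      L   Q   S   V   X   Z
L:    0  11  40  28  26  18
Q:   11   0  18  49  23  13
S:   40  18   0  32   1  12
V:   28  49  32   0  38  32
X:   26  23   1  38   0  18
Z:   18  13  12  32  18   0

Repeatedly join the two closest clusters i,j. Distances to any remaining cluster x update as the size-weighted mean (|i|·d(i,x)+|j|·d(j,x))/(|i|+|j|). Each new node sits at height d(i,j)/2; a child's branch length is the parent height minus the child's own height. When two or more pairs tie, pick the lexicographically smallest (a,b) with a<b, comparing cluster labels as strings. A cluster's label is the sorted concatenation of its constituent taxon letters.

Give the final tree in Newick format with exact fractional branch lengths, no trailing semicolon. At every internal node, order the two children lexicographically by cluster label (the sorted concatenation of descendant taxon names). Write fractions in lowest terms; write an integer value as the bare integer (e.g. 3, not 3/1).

(((L:11/2,Q:11/2):6,((S:1/2,X:1/2):7,Z:15/2):4):32/5,V:179/10)

1. join S+X (d=1) ⇒ SX; edges |S|=1/2, |X|=1/2
  updated: d(L,SX)=33, d(Q,SX)=41/2, d(SX,V)=35, d(SX,Z)=15
2. join L+Q (d=11) ⇒ LQ; edges |L|=11/2, |Q|=11/2
  updated: d(LQ,SX)=107/4, d(LQ,V)=77/2, d(LQ,Z)=31/2
3. join SX+Z (d=15) ⇒ SXZ; edges |SX|=7, |Z|=15/2
  updated: d(LQ,SXZ)=23, d(SXZ,V)=34
4. join LQ+SXZ (d=23) ⇒ LQSXZ; edges |LQ|=6, |SXZ|=4
  updated: d(LQSXZ,V)=179/5
5. join LQSXZ+V (d=179/5) ⇒ LQSVXZ; edges |LQSXZ|=32/5, |V|=179/10
final tree: (((L:11/2,Q:11/2):6,((S:1/2,X:1/2):7,Z:15/2):4):32/5,V:179/10)
total length: 304/5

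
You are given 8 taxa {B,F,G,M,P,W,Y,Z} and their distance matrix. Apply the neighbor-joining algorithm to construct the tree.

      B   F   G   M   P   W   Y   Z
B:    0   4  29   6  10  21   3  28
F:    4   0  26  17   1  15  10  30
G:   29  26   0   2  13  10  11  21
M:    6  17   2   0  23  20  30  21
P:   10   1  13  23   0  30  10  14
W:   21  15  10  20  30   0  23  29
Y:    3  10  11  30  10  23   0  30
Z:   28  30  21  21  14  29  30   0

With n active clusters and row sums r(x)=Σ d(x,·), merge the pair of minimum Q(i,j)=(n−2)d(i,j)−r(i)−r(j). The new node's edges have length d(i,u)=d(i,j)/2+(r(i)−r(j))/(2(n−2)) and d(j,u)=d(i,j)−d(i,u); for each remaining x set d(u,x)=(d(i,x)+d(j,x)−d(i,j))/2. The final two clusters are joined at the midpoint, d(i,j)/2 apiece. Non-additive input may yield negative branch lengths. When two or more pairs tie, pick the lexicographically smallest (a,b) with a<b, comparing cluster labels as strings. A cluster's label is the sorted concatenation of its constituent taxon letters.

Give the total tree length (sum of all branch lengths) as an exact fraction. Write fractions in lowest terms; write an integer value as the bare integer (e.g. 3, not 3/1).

1. join G+M (d=2, Q=-219) ⇒ GM; edges |G|=5/12, |M|=19/12
  updated: d(B,GM)=33/2, d(F,GM)=41/2, d(GM,P)=17, d(GM,W)=14, d(GM,Y)=39/2, d(GM,Z)=20
2. join GM+W (d=14, Q=-339/2) ⇒ GMW; edges |GM|=91/20, |W|=189/20
  updated: d(B,GMW)=47/4, d(F,GMW)=43/4, d(GMW,P)=33/2, d(GMW,Y)=57/4, d(GMW,Z)=35/2
3. join GMW+Z (d=35/2, Q=-481/4) ⇒ GMWZ; edges |GMW|=85/32, |Z|=475/32
  updated: d(B,GMWZ)=89/8, d(F,GMWZ)=93/8, d(GMWZ,P)=13/2, d(GMWZ,Y)=107/8
4. join B+Y (d=3, Q=-111/2) ⇒ BY; edges |B|=1/8, |Y|=23/8
  updated: d(BY,F)=11/2, d(BY,GMWZ)=43/4, d(BY,P)=17/2
5. join BY+GMWZ (d=43/4, Q=-257/8) ⇒ BGMWYZ; edges |BY|=139/32, |GMWZ|=205/32
  updated: d(BGMWYZ,F)=51/16, d(BGMWYZ,P)=17/8
6. join BGMWYZ+F (d=51/16, Q=-101/16) ⇒ BFGMWYZ; edges |BGMWYZ|=69/32, |F|=33/32
  updated: d(BFGMWYZ,P)=-1/32
7. join BFGMWYZ+P (d=-1/32) ⇒ BFGMPWYZ; edges |BFGMWYZ|=-1/64, |P|=-1/64
final tree: ((((B:1/8,Y:23/8):139/32,(((G:5/12,M:19/12):91/20,W:189/20):85/32,Z:475/32):205/32):69/32,F:33/32):-1/64,P:-1/64)
total length: 1613/32

1613/32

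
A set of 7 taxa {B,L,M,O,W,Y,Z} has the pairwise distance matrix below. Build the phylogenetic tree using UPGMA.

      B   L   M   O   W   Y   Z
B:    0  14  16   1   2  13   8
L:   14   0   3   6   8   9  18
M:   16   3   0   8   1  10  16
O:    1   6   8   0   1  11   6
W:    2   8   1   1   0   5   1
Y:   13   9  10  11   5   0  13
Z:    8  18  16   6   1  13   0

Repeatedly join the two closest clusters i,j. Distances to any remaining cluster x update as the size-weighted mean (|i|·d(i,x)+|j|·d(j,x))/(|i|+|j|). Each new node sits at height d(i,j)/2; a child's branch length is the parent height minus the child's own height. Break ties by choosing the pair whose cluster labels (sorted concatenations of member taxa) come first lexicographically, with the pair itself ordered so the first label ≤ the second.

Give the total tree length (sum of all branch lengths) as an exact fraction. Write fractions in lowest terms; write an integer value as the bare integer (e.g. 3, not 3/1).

127/6

1. join B+O (d=1) ⇒ BO; edges |B|=1/2, |O|=1/2
  updated: d(BO,L)=10, d(BO,M)=12, d(BO,W)=3/2, d(BO,Y)=12, d(BO,Z)=7
2. join M+W (d=1) ⇒ MW; edges |M|=1/2, |W|=1/2
  updated: d(BO,MW)=27/4, d(L,MW)=11/2, d(MW,Y)=15/2, d(MW,Z)=17/2
3. join L+MW (d=11/2) ⇒ LMW; edges |L|=11/4, |MW|=9/4
  updated: d(BO,LMW)=47/6, d(LMW,Y)=8, d(LMW,Z)=35/3
4. join BO+Z (d=7) ⇒ BOZ; edges |BO|=3, |Z|=7/2
  updated: d(BOZ,LMW)=82/9, d(BOZ,Y)=37/3
5. join LMW+Y (d=8) ⇒ LMWY; edges |LMW|=5/4, |Y|=4
  updated: d(BOZ,LMWY)=119/12
6. join BOZ+LMWY (d=119/12) ⇒ BLMOWYZ; edges |BOZ|=35/24, |LMWY|=23/24
final tree: (((B:1/2,O:1/2):3,Z:7/2):35/24,((L:11/4,(M:1/2,W:1/2):9/4):5/4,Y:4):23/24)
total length: 127/6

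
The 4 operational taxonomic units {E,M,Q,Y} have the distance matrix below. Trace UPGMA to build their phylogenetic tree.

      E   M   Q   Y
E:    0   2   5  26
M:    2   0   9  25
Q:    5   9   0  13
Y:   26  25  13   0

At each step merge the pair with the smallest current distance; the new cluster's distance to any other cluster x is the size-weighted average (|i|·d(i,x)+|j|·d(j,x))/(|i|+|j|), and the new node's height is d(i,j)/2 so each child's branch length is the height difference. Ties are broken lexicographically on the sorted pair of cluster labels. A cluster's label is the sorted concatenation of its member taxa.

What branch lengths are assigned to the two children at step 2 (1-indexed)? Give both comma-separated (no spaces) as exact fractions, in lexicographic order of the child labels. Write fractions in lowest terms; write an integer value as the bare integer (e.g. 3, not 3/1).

step 1: merge (E,M) at d=2; branch lengths E→1, M→1; new cluster EM
  updated: d(EM,Q)=7, d(EM,Y)=51/2
step 2: merge (EM,Q) at d=7; branch lengths EM→5/2, Q→7/2; new cluster EMQ
  updated: d(EMQ,Y)=64/3
step 3: merge (EMQ,Y) at d=64/3; branch lengths EMQ→43/6, Y→32/3; new cluster EMQY
final tree: (((E:1,M:1):5/2,Q:7/2):43/6,Y:32/3)
total length: 155/6

5/2,7/2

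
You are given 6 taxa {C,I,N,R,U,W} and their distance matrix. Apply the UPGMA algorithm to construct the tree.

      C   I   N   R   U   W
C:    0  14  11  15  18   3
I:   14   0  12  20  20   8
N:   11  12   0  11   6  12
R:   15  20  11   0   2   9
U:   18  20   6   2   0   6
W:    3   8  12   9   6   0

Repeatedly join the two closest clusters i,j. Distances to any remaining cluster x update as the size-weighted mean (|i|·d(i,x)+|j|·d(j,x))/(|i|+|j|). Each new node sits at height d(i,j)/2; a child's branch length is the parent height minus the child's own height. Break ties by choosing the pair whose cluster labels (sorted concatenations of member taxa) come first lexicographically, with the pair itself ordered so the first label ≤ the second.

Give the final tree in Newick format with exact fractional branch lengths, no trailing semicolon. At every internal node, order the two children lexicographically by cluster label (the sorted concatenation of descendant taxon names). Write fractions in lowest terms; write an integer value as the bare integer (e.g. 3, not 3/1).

step 1: merge (R,U) at d=2; branch lengths R→1, U→1; new cluster RU
  updated: d(C,RU)=33/2, d(I,RU)=20, d(N,RU)=17/2, d(RU,W)=15/2
step 2: merge (C,W) at d=3; branch lengths C→3/2, W→3/2; new cluster CW
  updated: d(CW,I)=11, d(CW,N)=23/2, d(CW,RU)=12
step 3: merge (N,RU) at d=17/2; branch lengths N→17/4, RU→13/4; new cluster NRU
  updated: d(CW,NRU)=71/6, d(I,NRU)=52/3
step 4: merge (CW,I) at d=11; branch lengths CW→4, I→11/2; new cluster CIW
  updated: d(CIW,NRU)=41/3
step 5: merge (CIW,NRU) at d=41/3; branch lengths CIW→4/3, NRU→31/12; new cluster CINRUW
final tree: (((C:3/2,W:3/2):4,I:11/2):4/3,(N:17/4,(R:1,U:1):13/4):31/12)
total length: 311/12

(((C:3/2,W:3/2):4,I:11/2):4/3,(N:17/4,(R:1,U:1):13/4):31/12)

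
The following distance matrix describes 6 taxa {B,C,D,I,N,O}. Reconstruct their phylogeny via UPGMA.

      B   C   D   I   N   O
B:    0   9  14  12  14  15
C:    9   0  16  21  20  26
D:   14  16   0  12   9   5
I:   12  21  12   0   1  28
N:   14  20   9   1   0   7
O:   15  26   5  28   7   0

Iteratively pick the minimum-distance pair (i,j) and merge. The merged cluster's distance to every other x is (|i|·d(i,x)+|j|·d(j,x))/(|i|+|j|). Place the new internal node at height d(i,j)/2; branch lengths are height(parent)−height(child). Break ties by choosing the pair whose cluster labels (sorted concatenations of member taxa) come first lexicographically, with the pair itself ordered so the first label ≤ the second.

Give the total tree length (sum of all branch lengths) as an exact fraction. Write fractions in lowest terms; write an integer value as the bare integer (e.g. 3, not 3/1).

1. join I+N (d=1) ⇒ IN; edges |I|=1/2, |N|=1/2
  updated: d(B,IN)=13, d(C,IN)=41/2, d(D,IN)=21/2, d(IN,O)=35/2
2. join D+O (d=5) ⇒ DO; edges |D|=5/2, |O|=5/2
  updated: d(B,DO)=29/2, d(C,DO)=21, d(DO,IN)=14
3. join B+C (d=9) ⇒ BC; edges |B|=9/2, |C|=9/2
  updated: d(BC,DO)=71/4, d(BC,IN)=67/4
4. join DO+IN (d=14) ⇒ DINO; edges |DO|=9/2, |IN|=13/2
  updated: d(BC,DINO)=69/4
5. join BC+DINO (d=69/4) ⇒ BCDINO; edges |BC|=33/8, |DINO|=13/8
final tree: ((B:9/2,C:9/2):33/8,((D:5/2,O:5/2):9/2,(I:1/2,N:1/2):13/2):13/8)
total length: 127/4

127/4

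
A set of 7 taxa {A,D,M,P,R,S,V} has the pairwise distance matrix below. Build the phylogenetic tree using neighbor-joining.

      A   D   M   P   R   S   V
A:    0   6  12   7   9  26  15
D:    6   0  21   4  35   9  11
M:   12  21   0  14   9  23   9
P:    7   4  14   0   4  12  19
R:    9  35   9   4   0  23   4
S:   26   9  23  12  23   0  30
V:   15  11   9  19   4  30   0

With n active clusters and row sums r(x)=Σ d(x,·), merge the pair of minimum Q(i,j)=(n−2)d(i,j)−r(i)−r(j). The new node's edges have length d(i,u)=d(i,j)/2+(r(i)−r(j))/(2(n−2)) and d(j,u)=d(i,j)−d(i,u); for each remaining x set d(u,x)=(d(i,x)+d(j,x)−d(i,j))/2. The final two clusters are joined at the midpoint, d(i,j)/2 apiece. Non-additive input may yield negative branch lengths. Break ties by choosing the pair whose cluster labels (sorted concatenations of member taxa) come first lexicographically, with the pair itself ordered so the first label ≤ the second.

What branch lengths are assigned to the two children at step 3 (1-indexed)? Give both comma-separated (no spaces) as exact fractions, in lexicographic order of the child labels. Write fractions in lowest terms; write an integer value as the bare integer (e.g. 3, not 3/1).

iteration 1: select D,S (d=9, Q=-164); attach at lengths (4/5, 41/5); label the merged cluster DS
  updated: d(A,DS)=23/2, d(DS,M)=35/2, d(DS,P)=7/2, d(DS,R)=49/2, d(DS,V)=16
iteration 2: select DS,P (d=7/2, Q=-213/2); attach at lengths (79/16, -23/16); label the merged cluster DPS
  updated: d(A,DPS)=15/2, d(DPS,M)=14, d(DPS,R)=25/2, d(DPS,V)=63/4
iteration 3: select A,DPS (d=15/2, Q=-283/4); attach at lengths (65/24, 115/24); label the merged cluster ADPS
  updated: d(ADPS,M)=37/4, d(ADPS,R)=7, d(ADPS,V)=93/8
iteration 4: select ADPS,M (d=37/4, Q=-293/8); attach at lengths (153/32, 143/32); label the merged cluster ADMPS
  updated: d(ADMPS,R)=27/8, d(ADMPS,V)=91/16
iteration 5: select ADMPS,R (d=27/8, Q=-209/16); attach at lengths (81/32, 27/32); label the merged cluster ADMPRS
  updated: d(ADMPRS,V)=101/32
iteration 6: select ADMPRS,V (d=101/32); attach at lengths (101/64, 101/64); label the merged cluster ADMPRSV
final tree: ((((A:65/24,((D:4/5,S:41/5):79/16,P:-23/16):115/24):153/32,M:143/32):81/32,R:27/32):101/64,V:101/64)
total length: 1145/32

65/24,115/24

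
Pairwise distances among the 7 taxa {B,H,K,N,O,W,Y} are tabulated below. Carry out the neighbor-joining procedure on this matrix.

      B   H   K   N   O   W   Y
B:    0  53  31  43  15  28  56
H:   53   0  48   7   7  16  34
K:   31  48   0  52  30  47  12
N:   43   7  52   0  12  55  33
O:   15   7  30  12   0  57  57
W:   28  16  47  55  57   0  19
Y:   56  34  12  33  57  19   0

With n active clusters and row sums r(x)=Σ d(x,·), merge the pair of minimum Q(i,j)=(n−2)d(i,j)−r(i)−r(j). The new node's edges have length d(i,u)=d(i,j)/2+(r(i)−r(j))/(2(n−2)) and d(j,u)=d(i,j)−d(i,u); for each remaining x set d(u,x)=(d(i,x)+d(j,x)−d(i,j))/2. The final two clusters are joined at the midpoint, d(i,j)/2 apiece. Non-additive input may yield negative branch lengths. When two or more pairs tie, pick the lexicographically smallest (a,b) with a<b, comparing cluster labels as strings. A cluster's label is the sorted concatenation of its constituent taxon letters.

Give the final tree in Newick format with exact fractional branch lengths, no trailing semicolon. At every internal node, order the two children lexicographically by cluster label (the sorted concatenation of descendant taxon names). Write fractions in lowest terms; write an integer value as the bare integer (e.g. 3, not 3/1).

((((B:121/8,((K:69/10,Y:51/10):197/16,W:235/16):33/8):491/32,O:-19/32):211/32,H:31/32):193/64,N:193/64)

step 1: merge (K,Y) at d=12, Q=-371; branch lengths K→69/10, Y→51/10; new cluster KY
  updated: d(B,KY)=75/2, d(H,KY)=35, d(KY,N)=73/2, d(KY,O)=75/2, d(KY,W)=27
step 2: merge (KY,W) at d=27, Q=-497/2; branch lengths KY→197/16, W→235/16; new cluster KWY
  updated: d(B,KWY)=77/4, d(H,KWY)=12, d(KWY,N)=129/4, d(KWY,O)=135/4
step 3: merge (B,KWY) at d=77/4, Q=-679/4; branch lengths B→121/8, KWY→33/8; new cluster BKWY
  updated: d(BKWY,H)=183/8, d(BKWY,N)=28, d(BKWY,O)=59/4
step 4: merge (BKWY,O) at d=59/4, Q=-559/8; branch lengths BKWY→491/32, O→-19/32; new cluster BKOWY
  updated: d(BKOWY,H)=121/16, d(BKOWY,N)=101/8
step 5: merge (BKOWY,H) at d=121/16, Q=-435/16; branch lengths BKOWY→211/32, H→31/32; new cluster BHKOWY
  updated: d(BHKOWY,N)=193/32
step 6: merge (BHKOWY,N) at d=193/32; branch lengths BHKOWY→193/64, N→193/64; new cluster BHKNOWY
final tree: ((((B:121/8,((K:69/10,Y:51/10):197/16,W:235/16):33/8):491/32,O:-19/32):211/32,H:31/32):193/64,N:193/64)
total length: 2771/32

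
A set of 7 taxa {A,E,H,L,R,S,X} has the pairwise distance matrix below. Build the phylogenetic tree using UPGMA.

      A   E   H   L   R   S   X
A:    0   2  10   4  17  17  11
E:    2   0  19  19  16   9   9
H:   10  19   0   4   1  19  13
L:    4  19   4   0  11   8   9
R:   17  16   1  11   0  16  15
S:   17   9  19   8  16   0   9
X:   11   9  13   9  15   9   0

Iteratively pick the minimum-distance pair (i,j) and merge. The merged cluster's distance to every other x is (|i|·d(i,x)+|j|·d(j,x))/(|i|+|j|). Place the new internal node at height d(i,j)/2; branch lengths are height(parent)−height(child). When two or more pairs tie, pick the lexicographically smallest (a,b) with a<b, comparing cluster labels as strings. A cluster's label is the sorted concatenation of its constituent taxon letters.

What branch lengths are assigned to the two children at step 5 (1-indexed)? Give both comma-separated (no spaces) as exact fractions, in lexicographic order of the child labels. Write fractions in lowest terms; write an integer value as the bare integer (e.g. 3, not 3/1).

1. join H+R (d=1) ⇒ HR; edges |H|=1/2, |R|=1/2
  updated: d(A,HR)=27/2, d(E,HR)=35/2, d(HR,L)=15/2, d(HR,S)=35/2, d(HR,X)=14
2. join A+E (d=2) ⇒ AE; edges |A|=1, |E|=1
  updated: d(AE,HR)=31/2, d(AE,L)=23/2, d(AE,S)=13, d(AE,X)=10
3. join HR+L (d=15/2) ⇒ HLR; edges |HR|=13/4, |L|=15/4
  updated: d(AE,HLR)=85/6, d(HLR,S)=43/3, d(HLR,X)=37/3
4. join S+X (d=9) ⇒ SX; edges |S|=9/2, |X|=9/2
  updated: d(AE,SX)=23/2, d(HLR,SX)=40/3
5. join AE+SX (d=23/2) ⇒ AESX; edges |AE|=19/4, |SX|=5/4
  updated: d(AESX,HLR)=55/4
6. join AESX+HLR (d=55/4) ⇒ AEHLRSX; edges |AESX|=9/8, |HLR|=25/8
final tree: (((A:1,E:1):19/4,(S:9/2,X:9/2):5/4):9/8,((H:1/2,R:1/2):13/4,L:15/4):25/8)
total length: 117/4

19/4,5/4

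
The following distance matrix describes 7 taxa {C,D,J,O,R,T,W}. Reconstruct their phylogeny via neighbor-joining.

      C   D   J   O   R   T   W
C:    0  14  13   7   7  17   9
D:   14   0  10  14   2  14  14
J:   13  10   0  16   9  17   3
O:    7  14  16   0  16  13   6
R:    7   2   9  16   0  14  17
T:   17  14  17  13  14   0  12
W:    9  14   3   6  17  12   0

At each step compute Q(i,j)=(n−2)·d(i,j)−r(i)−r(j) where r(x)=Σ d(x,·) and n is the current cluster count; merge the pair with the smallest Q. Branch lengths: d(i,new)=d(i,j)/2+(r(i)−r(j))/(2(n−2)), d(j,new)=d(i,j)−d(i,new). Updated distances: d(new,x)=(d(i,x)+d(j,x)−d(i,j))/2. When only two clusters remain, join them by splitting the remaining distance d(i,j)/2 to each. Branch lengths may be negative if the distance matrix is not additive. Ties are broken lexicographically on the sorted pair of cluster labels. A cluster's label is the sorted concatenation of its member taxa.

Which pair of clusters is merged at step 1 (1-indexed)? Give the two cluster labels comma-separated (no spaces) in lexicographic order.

D,R

1. join D+R (d=2, Q=-123) ⇒ DR; edges |D|=13/10, |R|=7/10
  updated: d(C,DR)=19/2, d(DR,J)=17/2, d(DR,O)=14, d(DR,T)=13, d(DR,W)=29/2
2. join J+W (d=3, Q=-90) ⇒ JW; edges |J|=25/8, |W|=-1/8
  updated: d(C,JW)=19/2, d(DR,JW)=10, d(JW,O)=19/2, d(JW,T)=13
3. join C+O (d=7, Q=-131/2) ⇒ CO; edges |C|=41/12, |O|=43/12
  updated: d(CO,DR)=33/4, d(CO,JW)=6, d(CO,T)=23/2
4. join CO+JW (d=6, Q=-171/4) ⇒ CJOW; edges |CO|=35/16, |JW|=61/16
  updated: d(CJOW,DR)=49/8, d(CJOW,T)=37/4
5. join CJOW+DR (d=49/8, Q=-227/8) ⇒ CDJORW; edges |CJOW|=19/16, |DR|=79/16
  updated: d(CDJORW,T)=129/16
6. join CDJORW+T (d=129/16) ⇒ CDJORTW; edges |CDJORW|=129/32, |T|=129/32
final tree: ((((C:41/12,O:43/12):35/16,(J:25/8,W:-1/8):61/16):19/16,(D:13/10,R:7/10):79/16):129/32,T:129/32)
total length: 515/16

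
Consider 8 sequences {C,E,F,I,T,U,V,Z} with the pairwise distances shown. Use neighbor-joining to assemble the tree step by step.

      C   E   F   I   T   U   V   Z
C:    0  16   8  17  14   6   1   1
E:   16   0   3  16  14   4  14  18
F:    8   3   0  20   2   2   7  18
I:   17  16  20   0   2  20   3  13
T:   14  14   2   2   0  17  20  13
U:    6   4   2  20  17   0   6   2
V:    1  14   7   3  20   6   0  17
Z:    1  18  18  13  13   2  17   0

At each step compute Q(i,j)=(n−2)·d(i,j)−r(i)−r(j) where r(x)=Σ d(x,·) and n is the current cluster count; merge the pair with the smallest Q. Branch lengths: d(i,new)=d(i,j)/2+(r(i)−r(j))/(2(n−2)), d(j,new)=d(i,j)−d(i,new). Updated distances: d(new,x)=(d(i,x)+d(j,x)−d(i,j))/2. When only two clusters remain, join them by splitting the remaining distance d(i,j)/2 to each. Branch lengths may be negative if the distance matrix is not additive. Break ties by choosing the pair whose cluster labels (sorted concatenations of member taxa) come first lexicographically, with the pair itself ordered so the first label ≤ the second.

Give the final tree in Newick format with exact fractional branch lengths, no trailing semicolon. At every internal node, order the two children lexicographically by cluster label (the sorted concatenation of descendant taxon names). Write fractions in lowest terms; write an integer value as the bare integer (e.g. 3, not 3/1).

((((C:-33/20,Z:53/20):65/16,((E:29/8,F:-5/8):5/3,U:-1/6):55/16):21/16,(I:7/4,T:1/4):127/16):41/32,V:41/32)

step 1: merge (I,T) at d=2, Q=-161; branch lengths I→7/4, T→1/4; new cluster IT
  updated: d(C,IT)=29/2, d(E,IT)=14, d(F,IT)=10, d(IT,U)=35/2, d(IT,V)=21/2, d(IT,Z)=12
step 2: merge (C,Z) at d=1, Q=-219/2; branch lengths C→-33/20, Z→53/20; new cluster CZ
  updated: d(CZ,E)=33/2, d(CZ,F)=25/2, d(CZ,IT)=51/4, d(CZ,U)=7/2, d(CZ,V)=17/2
step 3: merge (E,F) at d=3, Q=-74; branch lengths E→29/8, F→-5/8; new cluster EF
  updated: d(CZ,EF)=13, d(EF,IT)=21/2, d(EF,U)=3/2, d(EF,V)=9
step 4: merge (EF,U) at d=3/2, Q=-58; branch lengths EF→5/3, U→-1/6; new cluster EFU
  updated: d(CZ,EFU)=15/2, d(EFU,IT)=53/4, d(EFU,V)=27/4
step 5: merge (CZ,EFU) at d=15/2, Q=-165/4; branch lengths CZ→65/16, EFU→55/16; new cluster CEFUZ
  updated: d(CEFUZ,IT)=37/4, d(CEFUZ,V)=31/8
step 6: merge (CEFUZ,IT) at d=37/4, Q=-189/8; branch lengths CEFUZ→21/16, IT→127/16; new cluster CEFITUZ
  updated: d(CEFITUZ,V)=41/16
step 7: merge (CEFITUZ,V) at d=41/16; branch lengths CEFITUZ→41/32, V→41/32; new cluster CEFITUVZ
final tree: ((((C:-33/20,Z:53/20):65/16,((E:29/8,F:-5/8):5/3,U:-1/6):55/16):21/16,(I:7/4,T:1/4):127/16):41/32,V:41/32)
total length: 429/16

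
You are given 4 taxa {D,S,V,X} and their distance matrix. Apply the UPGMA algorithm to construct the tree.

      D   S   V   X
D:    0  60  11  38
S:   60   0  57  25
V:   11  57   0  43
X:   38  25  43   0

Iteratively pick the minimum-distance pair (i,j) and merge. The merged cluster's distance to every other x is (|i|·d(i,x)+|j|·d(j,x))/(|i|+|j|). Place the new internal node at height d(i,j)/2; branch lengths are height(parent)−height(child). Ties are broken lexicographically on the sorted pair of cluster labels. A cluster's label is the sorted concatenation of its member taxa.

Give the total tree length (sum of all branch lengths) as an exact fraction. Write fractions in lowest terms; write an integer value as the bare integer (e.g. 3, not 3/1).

1. join D+V (d=11) ⇒ DV; edges |D|=11/2, |V|=11/2
  updated: d(DV,S)=117/2, d(DV,X)=81/2
2. join S+X (d=25) ⇒ SX; edges |S|=25/2, |X|=25/2
  updated: d(DV,SX)=99/2
3. join DV+SX (d=99/2) ⇒ DSVX; edges |DV|=77/4, |SX|=49/4
final tree: ((D:11/2,V:11/2):77/4,(S:25/2,X:25/2):49/4)
total length: 135/2

135/2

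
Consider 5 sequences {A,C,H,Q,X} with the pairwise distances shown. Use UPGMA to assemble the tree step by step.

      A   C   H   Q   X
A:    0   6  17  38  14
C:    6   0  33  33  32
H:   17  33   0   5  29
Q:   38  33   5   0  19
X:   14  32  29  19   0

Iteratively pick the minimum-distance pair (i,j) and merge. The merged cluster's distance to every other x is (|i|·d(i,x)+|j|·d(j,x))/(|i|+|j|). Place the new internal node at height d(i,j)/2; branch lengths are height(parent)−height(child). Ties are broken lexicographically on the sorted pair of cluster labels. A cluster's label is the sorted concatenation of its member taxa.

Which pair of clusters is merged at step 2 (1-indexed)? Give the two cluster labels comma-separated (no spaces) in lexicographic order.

A,C

step 1: merge (H,Q) at d=5; branch lengths H→5/2, Q→5/2; new cluster HQ
  updated: d(A,HQ)=55/2, d(C,HQ)=33, d(HQ,X)=24
step 2: merge (A,C) at d=6; branch lengths A→3, C→3; new cluster AC
  updated: d(AC,HQ)=121/4, d(AC,X)=23
step 3: merge (AC,X) at d=23; branch lengths AC→17/2, X→23/2; new cluster ACX
  updated: d(ACX,HQ)=169/6
step 4: merge (ACX,HQ) at d=169/6; branch lengths ACX→31/12, HQ→139/12; new cluster ACHQX
final tree: (((A:3,C:3):17/2,X:23/2):31/12,(H:5/2,Q:5/2):139/12)
total length: 271/6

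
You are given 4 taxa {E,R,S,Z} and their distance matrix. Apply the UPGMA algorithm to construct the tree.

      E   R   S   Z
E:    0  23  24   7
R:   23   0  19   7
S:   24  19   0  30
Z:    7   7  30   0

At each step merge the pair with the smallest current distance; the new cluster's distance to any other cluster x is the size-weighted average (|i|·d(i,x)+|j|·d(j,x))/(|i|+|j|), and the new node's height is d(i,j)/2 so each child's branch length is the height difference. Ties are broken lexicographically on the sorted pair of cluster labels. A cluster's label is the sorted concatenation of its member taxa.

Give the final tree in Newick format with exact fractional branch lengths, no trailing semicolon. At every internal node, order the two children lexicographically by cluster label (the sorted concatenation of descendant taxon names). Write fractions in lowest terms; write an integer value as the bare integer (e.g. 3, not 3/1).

step 1: merge (E,Z) at d=7; branch lengths E→7/2, Z→7/2; new cluster EZ
  updated: d(EZ,R)=15, d(EZ,S)=27
step 2: merge (EZ,R) at d=15; branch lengths EZ→4, R→15/2; new cluster ERZ
  updated: d(ERZ,S)=73/3
step 3: merge (ERZ,S) at d=73/3; branch lengths ERZ→14/3, S→73/6; new cluster ERSZ
final tree: (((E:7/2,Z:7/2):4,R:15/2):14/3,S:73/6)
total length: 106/3

(((E:7/2,Z:7/2):4,R:15/2):14/3,S:73/6)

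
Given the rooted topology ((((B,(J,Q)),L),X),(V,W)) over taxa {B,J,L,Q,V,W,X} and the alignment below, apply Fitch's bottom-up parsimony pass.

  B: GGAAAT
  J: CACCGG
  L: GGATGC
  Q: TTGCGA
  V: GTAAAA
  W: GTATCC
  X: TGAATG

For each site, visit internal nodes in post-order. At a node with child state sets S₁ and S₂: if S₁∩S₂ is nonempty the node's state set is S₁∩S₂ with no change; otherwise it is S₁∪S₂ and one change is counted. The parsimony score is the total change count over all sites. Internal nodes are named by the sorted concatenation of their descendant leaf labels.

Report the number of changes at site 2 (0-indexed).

[col 0] JQ: children J:{C}, Q:{T} ∪→ {C,T}; cost 1
[col 0] BJQ: children B:{G}, JQ:{C,T} ∪→ {C,G,T}; cost 1
[col 0] BJLQ: children BJQ:{C,G,T}, L:{G} ∩→ {G}; cost 0
[col 0] BJLQX: children BJLQ:{G}, X:{T} ∪→ {G,T}; cost 1
[col 0] VW: children V:{G}, W:{G} ∩→ {G}; cost 0
[col 0] BJLQVWX: children BJLQX:{G,T}, VW:{G} ∩→ {G}; cost 0
[col 1] JQ: children J:{A}, Q:{T} ∪→ {A,T}; cost 1
[col 1] BJQ: children B:{G}, JQ:{A,T} ∪→ {A,G,T}; cost 1
[col 1] BJLQ: children BJQ:{A,G,T}, L:{G} ∩→ {G}; cost 0
[col 1] BJLQX: children BJLQ:{G}, X:{G} ∩→ {G}; cost 0
[col 1] VW: children V:{T}, W:{T} ∩→ {T}; cost 0
[col 1] BJLQVWX: children BJLQX:{G}, VW:{T} ∪→ {G,T}; cost 1
[col 2] JQ: children J:{C}, Q:{G} ∪→ {C,G}; cost 1
[col 2] BJQ: children B:{A}, JQ:{C,G} ∪→ {A,C,G}; cost 1
[col 2] BJLQ: children BJQ:{A,C,G}, L:{A} ∩→ {A}; cost 0
[col 2] BJLQX: children BJLQ:{A}, X:{A} ∩→ {A}; cost 0
[col 2] VW: children V:{A}, W:{A} ∩→ {A}; cost 0
[col 2] BJLQVWX: children BJLQX:{A}, VW:{A} ∩→ {A}; cost 0
[col 3] JQ: children J:{C}, Q:{C} ∩→ {C}; cost 0
[col 3] BJQ: children B:{A}, JQ:{C} ∪→ {A,C}; cost 1
[col 3] BJLQ: children BJQ:{A,C}, L:{T} ∪→ {A,C,T}; cost 1
[col 3] BJLQX: children BJLQ:{A,C,T}, X:{A} ∩→ {A}; cost 0
[col 3] VW: children V:{A}, W:{T} ∪→ {A,T}; cost 1
[col 3] BJLQVWX: children BJLQX:{A}, VW:{A,T} ∩→ {A}; cost 0
[col 4] JQ: children J:{G}, Q:{G} ∩→ {G}; cost 0
[col 4] BJQ: children B:{A}, JQ:{G} ∪→ {A,G}; cost 1
[col 4] BJLQ: children BJQ:{A,G}, L:{G} ∩→ {G}; cost 0
[col 4] BJLQX: children BJLQ:{G}, X:{T} ∪→ {G,T}; cost 1
[col 4] VW: children V:{A}, W:{C} ∪→ {A,C}; cost 1
[col 4] BJLQVWX: children BJLQX:{G,T}, VW:{A,C} ∪→ {A,C,G,T}; cost 1
[col 5] JQ: children J:{G}, Q:{A} ∪→ {A,G}; cost 1
[col 5] BJQ: children B:{T}, JQ:{A,G} ∪→ {A,G,T}; cost 1
[col 5] BJLQ: children BJQ:{A,G,T}, L:{C} ∪→ {A,C,G,T}; cost 1
[col 5] BJLQX: children BJLQ:{A,C,G,T}, X:{G} ∩→ {G}; cost 0
[col 5] VW: children V:{A}, W:{C} ∪→ {A,C}; cost 1
[col 5] BJLQVWX: children BJLQX:{G}, VW:{A,C} ∪→ {A,C,G}; cost 1
per-site changes: [3, 3, 2, 3, 4, 5]; total = 20

2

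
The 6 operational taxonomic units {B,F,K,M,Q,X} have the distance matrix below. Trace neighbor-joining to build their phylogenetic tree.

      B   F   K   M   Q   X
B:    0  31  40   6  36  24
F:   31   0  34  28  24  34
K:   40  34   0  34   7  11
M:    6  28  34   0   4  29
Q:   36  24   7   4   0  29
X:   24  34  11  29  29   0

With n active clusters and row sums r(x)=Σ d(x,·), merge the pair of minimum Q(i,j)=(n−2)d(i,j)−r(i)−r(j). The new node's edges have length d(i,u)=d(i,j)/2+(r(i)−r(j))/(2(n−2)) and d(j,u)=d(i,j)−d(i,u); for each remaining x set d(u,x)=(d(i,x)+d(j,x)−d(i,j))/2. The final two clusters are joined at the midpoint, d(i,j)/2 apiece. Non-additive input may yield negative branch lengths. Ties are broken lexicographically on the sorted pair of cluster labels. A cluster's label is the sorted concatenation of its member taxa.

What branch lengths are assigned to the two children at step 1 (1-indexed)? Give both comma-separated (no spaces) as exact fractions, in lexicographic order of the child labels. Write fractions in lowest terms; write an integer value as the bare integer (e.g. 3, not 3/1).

1. join B+M (d=6, Q=-214) ⇒ BM; edges |B|=15/2, |M|=-3/2
  updated: d(BM,F)=53/2, d(BM,K)=34, d(BM,Q)=17, d(BM,X)=47/2
2. join K+X (d=11, Q=-301/2) ⇒ KX; edges |K|=43/12, |X|=89/12
  updated: d(BM,KX)=93/4, d(F,KX)=57/2, d(KX,Q)=25/2
3. join BM+F (d=53/2, Q=-371/4) ⇒ BFM; edges |BM|=163/16, |F|=261/16
  updated: d(BFM,KX)=101/8, d(BFM,Q)=29/4
4. join BFM+KX (d=101/8, Q=-259/8) ⇒ BFKMX; edges |BFM|=59/16, |KX|=143/16
  updated: d(BFKMX,Q)=57/16
5. join BFKMX+Q (d=57/16) ⇒ BFKMQX; edges |BFKMX|=57/32, |Q|=57/32
final tree: ((((B:15/2,M:-3/2):163/16,F:261/16):59/16,(K:43/12,X:89/12):143/16):57/32,Q:57/32)
total length: 955/16

15/2,-3/2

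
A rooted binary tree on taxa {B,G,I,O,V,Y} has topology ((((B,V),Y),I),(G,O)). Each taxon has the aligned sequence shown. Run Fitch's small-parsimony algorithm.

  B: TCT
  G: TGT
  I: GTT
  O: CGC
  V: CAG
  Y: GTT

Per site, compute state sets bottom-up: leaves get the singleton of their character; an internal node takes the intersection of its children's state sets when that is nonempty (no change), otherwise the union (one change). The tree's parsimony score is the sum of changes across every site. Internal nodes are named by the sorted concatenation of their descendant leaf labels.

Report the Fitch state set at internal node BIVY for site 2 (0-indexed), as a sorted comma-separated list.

T

[col 0] BV: children B:{T}, V:{C} ∪→ {C,T}; cost 1
[col 0] BVY: children BV:{C,T}, Y:{G} ∪→ {C,G,T}; cost 1
[col 0] BIVY: children BVY:{C,G,T}, I:{G} ∩→ {G}; cost 0
[col 0] GO: children G:{T}, O:{C} ∪→ {C,T}; cost 1
[col 0] BGIOVY: children BIVY:{G}, GO:{C,T} ∪→ {C,G,T}; cost 1
[col 1] BV: children B:{C}, V:{A} ∪→ {A,C}; cost 1
[col 1] BVY: children BV:{A,C}, Y:{T} ∪→ {A,C,T}; cost 1
[col 1] BIVY: children BVY:{A,C,T}, I:{T} ∩→ {T}; cost 0
[col 1] GO: children G:{G}, O:{G} ∩→ {G}; cost 0
[col 1] BGIOVY: children BIVY:{T}, GO:{G} ∪→ {G,T}; cost 1
[col 2] BV: children B:{T}, V:{G} ∪→ {G,T}; cost 1
[col 2] BVY: children BV:{G,T}, Y:{T} ∩→ {T}; cost 0
[col 2] BIVY: children BVY:{T}, I:{T} ∩→ {T}; cost 0
[col 2] GO: children G:{T}, O:{C} ∪→ {C,T}; cost 1
[col 2] BGIOVY: children BIVY:{T}, GO:{C,T} ∩→ {T}; cost 0
per-site changes: [4, 3, 2]; total = 9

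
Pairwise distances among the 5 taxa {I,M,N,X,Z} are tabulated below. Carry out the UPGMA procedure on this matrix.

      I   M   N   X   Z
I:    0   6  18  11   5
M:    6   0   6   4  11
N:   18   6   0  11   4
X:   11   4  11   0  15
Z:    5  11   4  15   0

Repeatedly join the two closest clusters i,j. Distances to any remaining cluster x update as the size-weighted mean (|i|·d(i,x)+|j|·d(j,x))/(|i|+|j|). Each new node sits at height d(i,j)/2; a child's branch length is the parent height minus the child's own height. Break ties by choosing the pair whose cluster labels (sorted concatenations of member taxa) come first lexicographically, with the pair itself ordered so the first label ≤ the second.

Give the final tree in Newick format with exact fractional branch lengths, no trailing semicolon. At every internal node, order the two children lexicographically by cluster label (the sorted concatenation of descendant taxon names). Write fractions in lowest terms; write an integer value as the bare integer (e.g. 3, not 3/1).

((I:17/4,(M:2,X:2):9/4):5/4,(N:2,Z:2):7/2)

iteration 1: select M,X (d=4); attach at lengths (2, 2); label the merged cluster MX
  updated: d(I,MX)=17/2, d(MX,N)=17/2, d(MX,Z)=13
iteration 2: select N,Z (d=4); attach at lengths (2, 2); label the merged cluster NZ
  updated: d(I,NZ)=23/2, d(MX,NZ)=43/4
iteration 3: select I,MX (d=17/2); attach at lengths (17/4, 9/4); label the merged cluster IMX
  updated: d(IMX,NZ)=11
iteration 4: select IMX,NZ (d=11); attach at lengths (5/4, 7/2); label the merged cluster IMNXZ
final tree: ((I:17/4,(M:2,X:2):9/4):5/4,(N:2,Z:2):7/2)
total length: 77/4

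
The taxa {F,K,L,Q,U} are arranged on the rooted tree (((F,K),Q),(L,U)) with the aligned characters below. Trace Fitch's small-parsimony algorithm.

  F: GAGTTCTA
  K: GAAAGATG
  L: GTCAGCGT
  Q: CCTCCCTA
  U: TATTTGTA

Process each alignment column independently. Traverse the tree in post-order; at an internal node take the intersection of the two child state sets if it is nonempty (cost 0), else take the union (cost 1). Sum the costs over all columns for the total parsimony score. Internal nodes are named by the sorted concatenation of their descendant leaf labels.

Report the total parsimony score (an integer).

FK@0: {G} ∩ {G} = {G} (intersection, +0)
FKQ@0: {G} ∪ {C} = {C,G} (union, +1)
LU@0: {G} ∪ {T} = {G,T} (union, +1)
FKLQU@0: {C,G} ∩ {G,T} = {G} (intersection, +0)
FK@1: {A} ∩ {A} = {A} (intersection, +0)
FKQ@1: {A} ∪ {C} = {A,C} (union, +1)
LU@1: {T} ∪ {A} = {A,T} (union, +1)
FKLQU@1: {A,C} ∩ {A,T} = {A} (intersection, +0)
FK@2: {G} ∪ {A} = {A,G} (union, +1)
FKQ@2: {A,G} ∪ {T} = {A,G,T} (union, +1)
LU@2: {C} ∪ {T} = {C,T} (union, +1)
FKLQU@2: {A,G,T} ∩ {C,T} = {T} (intersection, +0)
FK@3: {T} ∪ {A} = {A,T} (union, +1)
FKQ@3: {A,T} ∪ {C} = {A,C,T} (union, +1)
LU@3: {A} ∪ {T} = {A,T} (union, +1)
FKLQU@3: {A,C,T} ∩ {A,T} = {A,T} (intersection, +0)
FK@4: {T} ∪ {G} = {G,T} (union, +1)
FKQ@4: {G,T} ∪ {C} = {C,G,T} (union, +1)
LU@4: {G} ∪ {T} = {G,T} (union, +1)
FKLQU@4: {C,G,T} ∩ {G,T} = {G,T} (intersection, +0)
FK@5: {C} ∪ {A} = {A,C} (union, +1)
FKQ@5: {A,C} ∩ {C} = {C} (intersection, +0)
LU@5: {C} ∪ {G} = {C,G} (union, +1)
FKLQU@5: {C} ∩ {C,G} = {C} (intersection, +0)
FK@6: {T} ∩ {T} = {T} (intersection, +0)
FKQ@6: {T} ∩ {T} = {T} (intersection, +0)
LU@6: {G} ∪ {T} = {G,T} (union, +1)
FKLQU@6: {T} ∩ {G,T} = {T} (intersection, +0)
FK@7: {A} ∪ {G} = {A,G} (union, +1)
FKQ@7: {A,G} ∩ {A} = {A} (intersection, +0)
LU@7: {T} ∪ {A} = {A,T} (union, +1)
FKLQU@7: {A} ∩ {A,T} = {A} (intersection, +0)
per-site changes: [2, 2, 3, 3, 3, 2, 1, 2]; total = 18

18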